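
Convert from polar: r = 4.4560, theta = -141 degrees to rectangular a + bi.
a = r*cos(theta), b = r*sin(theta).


a = 4.4560*cos(-141°) = 4.4560*(-0.77715) = -3.4630
b = 4.4560*sin(-141°) = 4.4560*(-0.6293204) = -2.8043

-3.4630 - 2.8043i


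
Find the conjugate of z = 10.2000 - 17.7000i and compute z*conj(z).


z_bar = 10.2000 + 17.7000i
z*z_bar = 10.2^2 + (-17.7)^2 = 104.04 + 313.29 = 417.33

z_bar = 10.2000 + 17.7000i, z*z_bar = 417.33


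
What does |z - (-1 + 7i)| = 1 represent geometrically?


|z - z0| = r is a circle with center z0 and radius r.
Center = (-1, 7), radius = 1

Circle with center (-1, 7) and radius 1


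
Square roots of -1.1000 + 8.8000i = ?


|z| = sqrt(1.21+77.44) = 8.8685
sqrt((|z|+a)/2) = sqrt((8.8685+(-1.1))/2) = sqrt(3.8842) = 1.9708
sqrt((|z|-a)/2) = sqrt((8.8685-(-1.1))/2) = sqrt(4.9842) = 2.2325

±(1.9708 + 2.2325i) i.e. 1.9708 + 2.2325i and -1.9708 - 2.2325i


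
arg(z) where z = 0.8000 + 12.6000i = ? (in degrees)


Re = 0.8, Im = 12.6
arg = atan2(12.6, 0.8) = 86.3670 degrees

arg(z) = 86.3670 degrees


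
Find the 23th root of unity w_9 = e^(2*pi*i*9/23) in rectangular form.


Angle = 360*9/23 = 140.8696°
a = cos(140.8696°) = -0.7757
b = sin(140.8696°) = 0.6311

-0.7757 + 0.6311i


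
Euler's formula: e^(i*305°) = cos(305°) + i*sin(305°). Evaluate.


cos(305°) = 0.5736
sin(305°) = -0.8192

e^(i*305°) = 0.5736 - 0.8192i


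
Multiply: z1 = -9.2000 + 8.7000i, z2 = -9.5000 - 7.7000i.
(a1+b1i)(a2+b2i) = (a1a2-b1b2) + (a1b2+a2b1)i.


Real = -9.2*(-9.5) - 8.7*(-7.7) = 87.4 - (-66.99) = 154.39
Imag = -9.2*(-7.7) - (9.5)*8.7 = 70.84 - (82.65) = -11.81

154.3900 - 11.8100i


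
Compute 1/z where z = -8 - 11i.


|z|^2 = 64+121 = 185
1/z = (-8 + 11i)/185

1/z = -0.0432 + 0.0595i


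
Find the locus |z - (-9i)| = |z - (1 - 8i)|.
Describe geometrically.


Equal distances means the locus is the perpendicular bisector of z1 and z2.
Midpoint = ((0+1)/2, (-9+(-8))/2) = (0.5000, -8.5000)

Perpendicular bisector through (0.5000, -8.5000)


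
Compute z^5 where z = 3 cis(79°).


r^5 = 3^5 = 243
n*theta = 5*79° = 395° = 35° (mod 360)
a = 243*cos(35°) = 199.0539
b = 243*sin(35°) = 139.3791

243 cis(35°) = 199.0539 + 139.3791i


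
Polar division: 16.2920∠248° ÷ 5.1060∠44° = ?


r = 16.2920 / 5.1060 = 3.1908
theta = 248° - 44° = 204° = 204° (mod 360)

3.1908 cis(204°)


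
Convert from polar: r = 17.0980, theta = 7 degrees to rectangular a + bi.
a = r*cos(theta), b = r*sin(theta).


a = 17.0980*cos(7°) = 17.0980*0.99255 = 16.9706
b = 17.0980*sin(7°) = 17.0980*0.12187 = 2.0837

16.9706 + 2.0837i


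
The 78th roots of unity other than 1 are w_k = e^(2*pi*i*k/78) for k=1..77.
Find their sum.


With w = e^(2*pi*i/78), all 78 of the 78th roots of unity w^0 = 1, w, ..., w^(77) sum to 0: 1 + w + ... + w^(77) = (1 - w^78)/(1 - w) = 0 since w^78 = 1, w ≠ 1.
Removing the root 1: w + w^2 + ... + w^(77) = 0 - 1 = -1

Sum = -1


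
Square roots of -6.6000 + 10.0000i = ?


|z| = sqrt(43.56+100) = 11.9817
sqrt((|z|+a)/2) = sqrt((11.9817+(-6.6))/2) = sqrt(2.6908) = 1.6404
sqrt((|z|-a)/2) = sqrt((11.9817-(-6.6))/2) = sqrt(9.2908) = 3.0481

±(1.6404 + 3.0481i) i.e. 1.6404 + 3.0481i and -1.6404 - 3.0481i


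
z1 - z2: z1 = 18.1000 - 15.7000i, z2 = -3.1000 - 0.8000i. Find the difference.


Real: 18.1 + 3.1 = 21.2
Imag: -15.7 + 0.8 = -14.9

21.2000 - 14.9000i


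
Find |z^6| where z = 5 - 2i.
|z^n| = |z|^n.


|z| = sqrt(25+4) = sqrt(29) = 5.3852
|z^6| = |z|^6 = (sqrt(29))^6 = 29^3 = 24389

|z^6| = 24389


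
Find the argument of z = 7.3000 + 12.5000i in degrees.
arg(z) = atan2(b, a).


Re = 7.3, Im = 12.5
arg = atan2(12.5, 7.3) = 59.7151 degrees

arg(z) = 59.7151 degrees


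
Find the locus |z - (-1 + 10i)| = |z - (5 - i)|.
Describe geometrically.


Equal distances means the locus is the perpendicular bisector of z1 and z2.
Midpoint = ((-1+5)/2, (10+(-1))/2) = (2.0000, 4.5000)

Perpendicular bisector through (2.0000, 4.5000)


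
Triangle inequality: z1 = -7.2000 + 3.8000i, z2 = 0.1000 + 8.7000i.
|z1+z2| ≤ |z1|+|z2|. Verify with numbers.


|z1| = sqrt((-7.2)^2 + 3.8^2) = sqrt(66.28) = 8.1413
|z2| = sqrt(0.1^2 + 8.7^2) = sqrt(75.7) = 8.7006
z1+z2 = -7.1000 + 12.5000i
|z1+z2| = sqrt(206.66) = 14.3757
|z1|+|z2| = 8.1413 + 8.7006 = 16.8419

|z1+z2| = 14.3757 ≤ |z1|+|z2| = 16.8419 (verified)


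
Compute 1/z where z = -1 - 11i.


|z|^2 = 1+121 = 122
1/z = (-1 + 11i)/122

1/z = -0.0082 + 0.0902i


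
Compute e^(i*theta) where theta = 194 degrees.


cos(194°) = -0.9703
sin(194°) = -0.2419

e^(i*194°) = -0.9703 - 0.2419i


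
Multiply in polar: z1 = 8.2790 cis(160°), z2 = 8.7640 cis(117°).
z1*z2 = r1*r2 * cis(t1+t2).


r = 8.2790 * 8.7640 = 72.5572
theta = 160° + 117° = 277° = 277° (mod 360)

72.5572 cis(277°)


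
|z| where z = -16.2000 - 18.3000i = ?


|z| = sqrt((-16.2)^2 + (-18.3)^2) = sqrt(262.44 + 334.89) = sqrt(597.33) = 24.4403

|z| = 24.4403


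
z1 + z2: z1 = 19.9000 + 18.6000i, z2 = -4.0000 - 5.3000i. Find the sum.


Real: 19.9 - 4 = 15.9
Imag: 18.6 - 5.3 = 13.3

15.9000 + 13.3000i


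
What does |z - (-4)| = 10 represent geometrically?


|z - z0| = r is a circle with center z0 and radius r.
Center = (-4, 0), radius = 10

Circle with center (-4, 0) and radius 10


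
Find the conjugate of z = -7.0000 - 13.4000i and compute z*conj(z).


z_bar = -7.0000 + 13.4000i
z*z_bar = (-7)^2 + (-13.4)^2 = 49 + 179.56 = 228.56

z_bar = -7.0000 + 13.4000i, z*z_bar = 228.56


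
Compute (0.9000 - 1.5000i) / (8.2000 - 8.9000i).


Conjugate of z2 = 8.2000 + 8.9000i
Numerator: (0.9000 - 1.5000i)(8.2000 + 8.9000i) = 20.7300 - 4.2900i
Denominator: 8.2^2 + (-8.9)^2 = 146.45
Result = (20.7300 - 4.2900i)/146.45

0.1416 - 0.0293i


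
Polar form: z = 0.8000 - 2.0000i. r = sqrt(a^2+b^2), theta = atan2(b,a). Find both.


r = sqrt(0.64+4) = sqrt(4.64) = 2.1541
theta = atan2(-2, 0.8) = -68.1986 degrees

r = 2.1541, theta = -68.1986 degrees


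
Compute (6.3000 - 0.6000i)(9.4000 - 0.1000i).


Real = 6.3*9.4 - (-0.6)*(-0.1) = 59.22 - 0.06 = 59.16
Imag = 6.3*(-0.1) + 9.4*(-0.6) = -0.63 - (5.64) = -6.27

59.1600 - 6.2700i


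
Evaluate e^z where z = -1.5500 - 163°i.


e^-1.5500 = 0.21225
cos(-163°) = -0.9563
sin(-163°) = -0.2924
Real = 0.21225*(-0.9563) = -0.2030
Imag = 0.21225*(-0.2924) = -0.0621

-0.2030 - 0.0621i


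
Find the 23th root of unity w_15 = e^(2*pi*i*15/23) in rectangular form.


Angle = 360*15/23 = 234.7826°
a = cos(234.7826°) = -0.5767
b = sin(234.7826°) = -0.8170

-0.5767 - 0.8170i


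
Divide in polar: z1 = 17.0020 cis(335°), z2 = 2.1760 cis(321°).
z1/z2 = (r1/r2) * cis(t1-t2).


r = 17.0020 / 2.1760 = 7.8134
theta = 335° - 321° = 14° = 14° (mod 360)

7.8134 cis(14°)


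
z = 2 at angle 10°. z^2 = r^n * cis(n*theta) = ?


r^2 = 2^2 = 4
n*theta = 2*10° = 20° = 20° (mod 360)
a = 4*cos(20°) = 3.7588
b = 4*sin(20°) = 1.3681

4 cis(20°) = 3.7588 + 1.3681i


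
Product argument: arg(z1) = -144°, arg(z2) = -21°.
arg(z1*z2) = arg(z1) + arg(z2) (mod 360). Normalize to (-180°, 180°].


arg(z1*z2) = -144° - 21° = -165°
Normalized to (-180°, 180°]: -165°

-165°


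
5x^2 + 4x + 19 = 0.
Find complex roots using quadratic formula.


disc = 4^2 - 4*5*19 = 16 - 380 = -364
sqrt(|disc|) = sqrt(364) = 19.0788
Real part = -4/(2*5) = -0.4000
Imag part = 19.0788/(2*5) = 1.9079

-0.4000 ± 1.9079i


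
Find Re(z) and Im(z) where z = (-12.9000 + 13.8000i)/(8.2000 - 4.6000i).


Multiply by conjugate: (-12.9000 + 13.8000i)(8.2000 + 4.6000i) / (8.2^2 + (-4.6)^2)
Numerator real = -12.9*8.2 + 13.8*(-4.6) = -169.26
Numerator imag = 13.8*8.2 - (-12.9)*(-4.6) = 53.82
Denominator = 88.4
Re(z) = -169.26/88.4 = -1.9147
Im(z) = 53.82/88.4 = 0.6088

Re(z) = -1.9147, Im(z) = 0.6088


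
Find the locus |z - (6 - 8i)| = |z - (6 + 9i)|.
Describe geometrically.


Equal distances means the locus is the perpendicular bisector of z1 and z2.
Midpoint = ((6+6)/2, (-8+9)/2) = (6.0000, 0.5000)

Perpendicular bisector through (6.0000, 0.5000)


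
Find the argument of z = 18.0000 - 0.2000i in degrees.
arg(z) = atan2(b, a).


Re = 18, Im = -0.2
arg = atan2(-0.2, 18) = -0.6366 degrees

arg(z) = -0.6366 degrees


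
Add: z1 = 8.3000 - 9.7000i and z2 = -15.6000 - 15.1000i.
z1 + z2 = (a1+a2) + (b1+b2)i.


Real: 8.3 - 15.6 = -7.3
Imag: -9.7 - 15.1 = -24.8

-7.3000 - 24.8000i


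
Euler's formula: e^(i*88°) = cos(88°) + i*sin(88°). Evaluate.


cos(88°) = 0.0349
sin(88°) = 0.9994

e^(i*88°) = 0.0349 + 0.9994i


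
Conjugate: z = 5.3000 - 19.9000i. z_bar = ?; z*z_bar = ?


z_bar = 5.3000 + 19.9000i
z*z_bar = 5.3^2 + (-19.9)^2 = 28.09 + 396.01 = 424.1

z_bar = 5.3000 + 19.9000i, z*z_bar = 424.1


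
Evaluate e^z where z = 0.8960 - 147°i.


e^0.8960 = 2.4498
cos(-147°) = -0.8387
sin(-147°) = -0.5446
Real = 2.4498*(-0.8387) = -2.0546
Imag = 2.4498*(-0.5446) = -1.3342

-2.0546 - 1.3342i


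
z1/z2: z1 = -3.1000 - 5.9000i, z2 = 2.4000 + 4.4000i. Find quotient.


Conjugate of z2 = 2.4000 - 4.4000i
Numerator: (-3.1000 - 5.9000i)(2.4000 - 4.4000i) = -33.4000 - 0.5200i
Denominator: 2.4^2 + 4.4^2 = 25.12
Result = (-33.4000 - 0.5200i)/25.12

-1.3296 - 0.0207i


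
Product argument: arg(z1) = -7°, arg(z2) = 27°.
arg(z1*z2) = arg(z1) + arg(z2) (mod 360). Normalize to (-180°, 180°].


arg(z1*z2) = -7° + 27° = 20°
Normalized to (-180°, 180°]: 20°

20°


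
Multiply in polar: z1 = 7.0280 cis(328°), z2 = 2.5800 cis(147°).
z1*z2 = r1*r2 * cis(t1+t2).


r = 7.0280 * 2.5800 = 18.1322
theta = 328° + 147° = 475° = 115° (mod 360)

18.1322 cis(115°)


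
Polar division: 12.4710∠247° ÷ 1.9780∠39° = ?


r = 12.4710 / 1.9780 = 6.3049
theta = 247° - 39° = 208° = 208° (mod 360)

6.3049 cis(208°)


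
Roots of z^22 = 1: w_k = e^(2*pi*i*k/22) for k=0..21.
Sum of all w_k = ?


The sum of all 22th roots of unity is 0.
Geometric series: (1 - w^22)/(1 - w) = (1-1)/(1-w) = 0 since w^22 = 1, w ≠ 1.
Alternatively: coefficient of z^21 in z^22 - 1 is 0.

0


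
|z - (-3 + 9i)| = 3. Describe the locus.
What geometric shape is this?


|z - z0| = r is a circle with center z0 and radius r.
Center = (-3, 9), radius = 3

Circle with center (-3, 9) and radius 3


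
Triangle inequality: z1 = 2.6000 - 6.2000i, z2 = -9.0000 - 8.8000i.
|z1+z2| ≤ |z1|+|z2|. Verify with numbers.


|z1| = sqrt(2.6^2 + (-6.2)^2) = sqrt(45.2) = 6.7231
|z2| = sqrt((-9)^2 + (-8.8)^2) = sqrt(158.44) = 12.5873
z1+z2 = -6.4000 - 15.0000i
|z1+z2| = sqrt(265.96) = 16.3083
|z1|+|z2| = 6.7231 + 12.5873 = 19.3104

|z1+z2| = 16.3083 ≤ |z1|+|z2| = 19.3104 (verified)


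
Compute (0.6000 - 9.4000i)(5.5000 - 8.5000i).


Real = 0.6*5.5 - (-9.4)*(-8.5) = 3.3 - 79.9 = -76.6
Imag = 0.6*(-8.5) + 5.5*(-9.4) = -5.1 - (51.7) = -56.8

-76.6000 - 56.8000i


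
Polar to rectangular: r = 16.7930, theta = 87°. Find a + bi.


a = 16.7930*cos(87°) = 16.7930*0.05234 = 0.8789
b = 16.7930*sin(87°) = 16.7930*0.99863 = 16.7700

0.8789 + 16.7700i


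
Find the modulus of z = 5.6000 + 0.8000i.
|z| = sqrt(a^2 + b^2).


|z| = sqrt(5.6^2 + 0.8^2) = sqrt(31.36 + 0.64) = sqrt(32) = 5.6569

|z| = 5.6569


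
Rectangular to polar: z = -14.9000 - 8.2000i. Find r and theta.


r = sqrt(222.01+67.24) = sqrt(289.25) = 17.0074
theta = atan2(-8.2, -14.9) = -151.1744 degrees

r = 17.0074, theta = -151.1744 degrees


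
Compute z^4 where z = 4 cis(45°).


r^4 = 4^4 = 256
n*theta = 4*45° = 180° = 180° (mod 360)
a = 256*cos(180°) = -256.0000
b = 256*sin(180°) = 0

256 cis(180°) = -256.0000 + 0i


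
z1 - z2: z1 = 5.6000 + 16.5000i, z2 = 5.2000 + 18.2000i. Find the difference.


Real: 5.6 - 5.2 = 0.4
Imag: 16.5 - 18.2 = -1.7

0.4000 - 1.7000i


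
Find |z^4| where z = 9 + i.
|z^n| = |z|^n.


|z| = sqrt(81+1) = sqrt(82) = 9.0554
|z^4| = |z|^4 = (sqrt(82))^4 = 82^2 = 6724

|z^4| = 6724


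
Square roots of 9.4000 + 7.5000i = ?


|z| = sqrt(88.36+56.25) = 12.0254
sqrt((|z|+a)/2) = sqrt((12.0254+9.4)/2) = sqrt(10.7127) = 3.2730
sqrt((|z|-a)/2) = sqrt((12.0254-9.4)/2) = sqrt(1.3127) = 1.1457

±(3.2730 + 1.1457i) i.e. 3.2730 + 1.1457i and -3.2730 - 1.1457i


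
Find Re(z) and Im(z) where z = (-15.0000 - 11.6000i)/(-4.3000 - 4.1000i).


Multiply by conjugate: (-15.0000 - 11.6000i)(-4.3000 + 4.1000i) / ((-4.3)^2 + (-4.1)^2)
Numerator real = -15*(-4.3) - (11.6)*(-4.1) = 112.06
Numerator imag = -11.6*(-4.3) - (-15)*(-4.1) = -11.62
Denominator = 35.3
Re(z) = 112.06/35.3 = 3.1745
Im(z) = -11.62/35.3 = -0.3292

Re(z) = 3.1745, Im(z) = -0.3292


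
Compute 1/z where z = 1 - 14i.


|z|^2 = 1+196 = 197
1/z = (1 + 14i)/197

1/z = 0.0051 + 0.0711i


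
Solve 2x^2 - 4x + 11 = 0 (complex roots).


disc = (-4)^2 - 4*2*11 = 16 - 88 = -72
sqrt(|disc|) = sqrt(72) = 8.4853
Real part = 4/(2*2) = 1.0000
Imag part = 8.4853/(2*2) = 2.1213

1.0000 ± 2.1213i


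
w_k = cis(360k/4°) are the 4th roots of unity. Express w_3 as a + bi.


Angle = 360*3/4 = 270°
a = cos(270°) = 0
b = sin(270°) = -1.0000

0 - 1.0000i


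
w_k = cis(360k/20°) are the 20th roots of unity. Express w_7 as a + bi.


Angle = 360*7/20 = 126°
a = cos(126°) = -0.5878
b = sin(126°) = 0.8090

-0.5878 + 0.8090i


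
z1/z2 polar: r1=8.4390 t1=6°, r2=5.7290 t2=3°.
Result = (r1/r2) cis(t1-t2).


r = 8.4390 / 5.7290 = 1.4730
theta = 6° - 3° = 3° = 3° (mod 360)

1.4730 cis(3°)


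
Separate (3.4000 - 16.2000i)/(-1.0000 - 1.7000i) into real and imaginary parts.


Multiply by conjugate: (3.4000 - 16.2000i)(-1.0000 + 1.7000i) / ((-1)^2 + (-1.7)^2)
Numerator real = 3.4*(-1) - (16.2)*(-1.7) = 24.14
Numerator imag = -16.2*(-1) - 3.4*(-1.7) = 21.98
Denominator = 3.89
Re(z) = 24.14/3.89 = 6.2057
Im(z) = 21.98/3.89 = 5.6504

Re(z) = 6.2057, Im(z) = 5.6504


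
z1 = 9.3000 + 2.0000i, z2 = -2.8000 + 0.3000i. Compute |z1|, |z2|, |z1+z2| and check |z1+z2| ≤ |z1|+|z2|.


|z1| = sqrt(9.3^2 + 2^2) = sqrt(90.49) = 9.5126
|z2| = sqrt((-2.8)^2 + 0.3^2) = sqrt(7.93) = 2.8160
z1+z2 = 6.5000 + 2.3000i
|z1+z2| = sqrt(47.54) = 6.8949
|z1|+|z2| = 9.5126 + 2.8160 = 12.3286

|z1+z2| = 6.8949 ≤ |z1|+|z2| = 12.3286 (verified)


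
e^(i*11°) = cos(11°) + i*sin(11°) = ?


cos(11°) = 0.9816
sin(11°) = 0.1908

e^(i*11°) = 0.9816 + 0.1908i


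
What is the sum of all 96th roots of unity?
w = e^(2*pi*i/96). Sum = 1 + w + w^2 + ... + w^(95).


The sum of all 96th roots of unity is 0.
Geometric series: (1 - w^96)/(1 - w) = (1-1)/(1-w) = 0 since w^96 = 1, w ≠ 1.
Alternatively: coefficient of z^95 in z^96 - 1 is 0.

0


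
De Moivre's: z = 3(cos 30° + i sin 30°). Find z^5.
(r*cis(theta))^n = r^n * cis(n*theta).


r^5 = 3^5 = 243
n*theta = 5*30° = 150° = 150° (mod 360)
a = 243*cos(150°) = -210.4442
b = 243*sin(150°) = 121.5000

243 cis(150°) = -210.4442 + 121.5000i


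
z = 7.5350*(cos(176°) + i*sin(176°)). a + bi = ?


a = 7.5350*cos(176°) = 7.5350*(-0.99756) = -7.5166
b = 7.5350*sin(176°) = 7.5350*0.06976 = 0.5256

-7.5166 + 0.5256i


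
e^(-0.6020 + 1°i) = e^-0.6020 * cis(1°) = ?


e^-0.6020 = 0.5477
cos(1°) = 0.9998
sin(1°) = 0.0175
Real = 0.5477*0.9998 = 0.5476
Imag = 0.5477*0.0175 = 0.0096

0.5476 + 0.0096i


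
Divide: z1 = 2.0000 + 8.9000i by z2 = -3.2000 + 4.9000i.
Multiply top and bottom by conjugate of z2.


Conjugate of z2 = -3.2000 - 4.9000i
Numerator: (2.0000 + 8.9000i)(-3.2000 - 4.9000i) = 37.2100 - 38.2800i
Denominator: (-3.2)^2 + 4.9^2 = 34.25
Result = (37.2100 - 38.2800i)/34.25

1.0864 - 1.1177i


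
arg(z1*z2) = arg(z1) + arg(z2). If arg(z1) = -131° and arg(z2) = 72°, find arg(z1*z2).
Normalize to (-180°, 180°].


arg(z1*z2) = -131° + 72° = -59°
Normalized to (-180°, 180°]: -59°

-59°


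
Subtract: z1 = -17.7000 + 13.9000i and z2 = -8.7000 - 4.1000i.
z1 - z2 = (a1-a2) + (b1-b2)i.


Real: -17.7 + 8.7 = -9
Imag: 13.9 + 4.1 = 18

-9.0000 + 18.0000i


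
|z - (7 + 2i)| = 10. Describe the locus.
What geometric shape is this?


|z - z0| = r is a circle with center z0 and radius r.
Center = (7, 2), radius = 10

Circle with center (7, 2) and radius 10


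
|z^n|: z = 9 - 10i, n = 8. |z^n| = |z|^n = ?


|z| = sqrt(81+100) = sqrt(181) = 13.4536
|z^8| = |z|^8 = (sqrt(181))^8 = 181^4 = 1073283121

|z^8| = 1073283121


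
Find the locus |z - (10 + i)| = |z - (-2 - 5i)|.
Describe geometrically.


Equal distances means the locus is the perpendicular bisector of z1 and z2.
Midpoint = ((10+(-2))/2, (1+(-5))/2) = (4.0000, -2.0000)

Perpendicular bisector through (4.0000, -2.0000)


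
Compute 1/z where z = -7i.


|z|^2 = 0+49 = 49
1/z = (0 + 7i)/49

1/z = 0 + 0.1429i


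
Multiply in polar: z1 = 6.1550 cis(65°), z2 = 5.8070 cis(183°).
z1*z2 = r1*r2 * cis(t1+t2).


r = 6.1550 * 5.8070 = 35.7421
theta = 65° + 183° = 248° = 248° (mod 360)

35.7421 cis(248°)


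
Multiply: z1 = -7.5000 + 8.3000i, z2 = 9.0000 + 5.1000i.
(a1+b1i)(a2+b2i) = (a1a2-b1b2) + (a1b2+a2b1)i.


Real = -7.5*9 - 8.3*5.1 = -67.5 - 42.33 = -109.83
Imag = -7.5*5.1 + 9*8.3 = -38.25 + 74.7 = 36.45

-109.8300 + 36.4500i


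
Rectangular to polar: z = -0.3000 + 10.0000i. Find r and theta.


r = sqrt(0.09+100) = sqrt(100.09) = 10.0045
theta = atan2(10, -0.3) = 91.7184 degrees

r = 10.0045, theta = 91.7184 degrees


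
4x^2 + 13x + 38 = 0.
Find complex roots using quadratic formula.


disc = 13^2 - 4*4*38 = 169 - 608 = -439
sqrt(|disc|) = sqrt(439) = 20.9523
Real part = -13/(2*4) = -1.6250
Imag part = 20.9523/(2*4) = 2.6190

-1.6250 ± 2.6190i


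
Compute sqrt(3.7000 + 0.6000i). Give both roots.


|z| = sqrt(13.69+0.36) = 3.7483
sqrt((|z|+a)/2) = sqrt((3.7483+3.7)/2) = sqrt(3.7242) = 1.9298
sqrt((|z|-a)/2) = sqrt((3.7483-3.7)/2) = sqrt(0.0242) = 0.1555

±(1.9298 + 0.1555i) i.e. 1.9298 + 0.1555i and -1.9298 - 0.1555i


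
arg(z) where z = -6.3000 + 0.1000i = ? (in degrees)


Re = -6.3, Im = 0.1
arg = atan2(0.1, -6.3) = 179.0906 degrees

arg(z) = 179.0906 degrees


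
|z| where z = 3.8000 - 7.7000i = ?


|z| = sqrt(3.8^2 + (-7.7)^2) = sqrt(14.44 + 59.29) = sqrt(73.73) = 8.5866

|z| = 8.5866


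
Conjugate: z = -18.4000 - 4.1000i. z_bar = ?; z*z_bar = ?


z_bar = -18.4000 + 4.1000i
z*z_bar = (-18.4)^2 + (-4.1)^2 = 338.56 + 16.81 = 355.37

z_bar = -18.4000 + 4.1000i, z*z_bar = 355.37


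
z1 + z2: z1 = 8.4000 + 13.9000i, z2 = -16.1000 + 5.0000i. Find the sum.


Real: 8.4 - 16.1 = -7.7
Imag: 13.9 + 5 = 18.9

-7.7000 + 18.9000i


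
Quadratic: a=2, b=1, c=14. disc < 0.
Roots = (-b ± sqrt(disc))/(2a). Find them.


disc = 1^2 - 4*2*14 = 1 - 112 = -111
sqrt(|disc|) = sqrt(111) = 10.5357
Real part = -1/(2*2) = -0.2500
Imag part = 10.5357/(2*2) = 2.6339

-0.2500 ± 2.6339i


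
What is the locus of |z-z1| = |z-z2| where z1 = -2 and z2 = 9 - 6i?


Equal distances means the locus is the perpendicular bisector of z1 and z2.
Midpoint = ((-2+9)/2, (0+(-6))/2) = (3.5000, -3.0000)

Perpendicular bisector through (3.5000, -3.0000)


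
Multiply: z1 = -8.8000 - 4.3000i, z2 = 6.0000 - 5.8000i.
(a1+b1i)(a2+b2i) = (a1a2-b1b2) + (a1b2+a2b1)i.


Real = -8.8*6 - (-4.3)*(-5.8) = -52.8 - 24.94 = -77.74
Imag = -8.8*(-5.8) + 6*(-4.3) = 51.04 - (25.8) = 25.24

-77.7400 + 25.2400i


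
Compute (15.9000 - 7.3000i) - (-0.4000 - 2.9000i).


Real: 15.9 + 0.4 = 16.3
Imag: -7.3 + 2.9 = -4.4

16.3000 - 4.4000i


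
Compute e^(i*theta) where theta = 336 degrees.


cos(336°) = 0.9135
sin(336°) = -0.4067

e^(i*336°) = 0.9135 - 0.4067i


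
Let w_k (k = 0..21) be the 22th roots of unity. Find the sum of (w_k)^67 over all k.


The roots are w_k = w^k with w = e^(2*pi*i/22), and (w^k)^67 = (w^67)^k.
So S = 1 + u + u^2 + ... + u^(21) with u = w^67.
67 = 3*22 + 1, so 67 is not a multiple of 22: u = (w^22)^3 * w^1 = w^1 ≠ 1 (w is a primitive 22th root), while u^22 = (w^22)^67 = 1.
Geometric series: S = (1 - u^22)/(1 - u) = (1 - 1)/(1 - u) = 0

S = 0


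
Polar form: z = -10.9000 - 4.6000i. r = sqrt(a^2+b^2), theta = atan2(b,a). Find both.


r = sqrt(118.81+21.16) = sqrt(139.97) = 11.8309
theta = atan2(-4.6, -10.9) = -157.1194 degrees

r = 11.8309, theta = -157.1194 degrees


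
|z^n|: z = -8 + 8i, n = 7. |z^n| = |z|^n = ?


|z| = sqrt(64+64) = sqrt(128) = 11.3137
|z^7| = |z|^7 = (sqrt(128))^7 = 128^3 * sqrt(128) = 2097152*sqrt(128)

|z^7| = 2097152*sqrt(128) ≈ 23726566.4061


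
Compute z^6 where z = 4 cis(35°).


r^6 = 4^6 = 4096
n*theta = 6*35° = 210° = 210° (mod 360)
a = 4096*cos(210°) = -3547.2401
b = 4096*sin(210°) = -2048.0000

4096 cis(210°) = -3547.2401 - 2048.0000i


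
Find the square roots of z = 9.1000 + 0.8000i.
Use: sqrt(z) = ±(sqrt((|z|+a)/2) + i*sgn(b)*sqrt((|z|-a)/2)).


|z| = sqrt(82.81+0.64) = 9.1351
sqrt((|z|+a)/2) = sqrt((9.1351+9.1)/2) = sqrt(9.1175) = 3.0195
sqrt((|z|-a)/2) = sqrt((9.1351-9.1)/2) = sqrt(0.0175) = 0.1325

±(3.0195 + 0.1325i) i.e. 3.0195 + 0.1325i and -3.0195 - 0.1325i


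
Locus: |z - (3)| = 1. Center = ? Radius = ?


|z - z0| = r is a circle with center z0 and radius r.
Center = (3, 0), radius = 1

Circle with center (3, 0) and radius 1


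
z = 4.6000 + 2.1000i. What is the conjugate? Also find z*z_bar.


z_bar = 4.6000 - 2.1000i
z*z_bar = 4.6^2 + 2.1^2 = 21.16 + 4.41 = 25.57

z_bar = 4.6000 - 2.1000i, z*z_bar = 25.57


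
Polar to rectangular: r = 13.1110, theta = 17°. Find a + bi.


a = 13.1110*cos(17°) = 13.1110*0.956305 = 12.5381
b = 13.1110*sin(17°) = 13.1110*0.29237 = 3.8333

12.5381 + 3.8333i


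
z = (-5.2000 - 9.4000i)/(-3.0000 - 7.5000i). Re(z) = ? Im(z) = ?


Multiply by conjugate: (-5.2000 - 9.4000i)(-3.0000 + 7.5000i) / ((-3)^2 + (-7.5)^2)
Numerator real = -5.2*(-3) - (9.4)*(-7.5) = 86.1
Numerator imag = -9.4*(-3) - (-5.2)*(-7.5) = -10.8
Denominator = 65.25
Re(z) = 86.1/65.25 = 1.3195
Im(z) = -10.8/65.25 = -0.1655

Re(z) = 1.3195, Im(z) = -0.1655


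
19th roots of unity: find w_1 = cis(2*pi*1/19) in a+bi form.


Angle = 360*1/19 = 18.9474°
a = cos(18.9474°) = 0.9458
b = sin(18.9474°) = 0.3247

0.9458 + 0.3247i


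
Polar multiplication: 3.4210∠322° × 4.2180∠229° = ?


r = 3.4210 * 4.2180 = 14.4298
theta = 322° + 229° = 551° = 191° (mod 360)

14.4298 cis(191°)


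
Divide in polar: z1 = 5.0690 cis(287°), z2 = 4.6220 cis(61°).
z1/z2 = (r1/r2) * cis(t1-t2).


r = 5.0690 / 4.6220 = 1.0967
theta = 287° - 61° = 226° = 226° (mod 360)

1.0967 cis(226°)


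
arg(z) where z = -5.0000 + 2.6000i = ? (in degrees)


Re = -5, Im = 2.6
arg = atan2(2.6, -5) = 152.5256 degrees

arg(z) = 152.5256 degrees


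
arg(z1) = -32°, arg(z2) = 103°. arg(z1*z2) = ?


arg(z1*z2) = -32° + 103° = 71°
Normalized to (-180°, 180°]: 71°

71°


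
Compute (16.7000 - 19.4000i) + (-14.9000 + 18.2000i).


Real: 16.7 - 14.9 = 1.8
Imag: -19.4 + 18.2 = -1.2

1.8000 - 1.2000i


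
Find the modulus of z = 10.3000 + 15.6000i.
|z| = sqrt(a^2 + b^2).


|z| = sqrt(10.3^2 + 15.6^2) = sqrt(106.09 + 243.36) = sqrt(349.45) = 18.6936

|z| = 18.6936


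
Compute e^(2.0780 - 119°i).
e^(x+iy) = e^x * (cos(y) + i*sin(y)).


e^2.0780 = 7.9885
cos(-119°) = -0.48481
sin(-119°) = -0.87462
Real = 7.9885*(-0.48481) = -3.8729
Imag = 7.9885*(-0.87462) = -6.9869

-3.8729 - 6.9869i


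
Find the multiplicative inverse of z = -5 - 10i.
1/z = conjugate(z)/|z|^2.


|z|^2 = 25+100 = 125
1/z = (-5 + 10i)/125

1/z = -0.0400 + 0.0800i


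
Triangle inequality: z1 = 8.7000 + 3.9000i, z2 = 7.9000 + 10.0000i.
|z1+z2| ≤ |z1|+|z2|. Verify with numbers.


|z1| = sqrt(8.7^2 + 3.9^2) = sqrt(90.9) = 9.5341
|z2| = sqrt(7.9^2 + 10^2) = sqrt(162.41) = 12.7440
z1+z2 = 16.6000 + 13.9000i
|z1+z2| = sqrt(468.77) = 21.6511
|z1|+|z2| = 9.5341 + 12.7440 = 22.2781

|z1+z2| = 21.6511 ≤ |z1|+|z2| = 22.2781 (verified)


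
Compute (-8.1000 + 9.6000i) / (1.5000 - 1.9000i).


Conjugate of z2 = 1.5000 + 1.9000i
Numerator: (-8.1000 + 9.6000i)(1.5000 + 1.9000i) = -30.3900 - 0.9900i
Denominator: 1.5^2 + (-1.9)^2 = 5.86
Result = (-30.3900 - 0.9900i)/5.86

-5.1860 - 0.1689i


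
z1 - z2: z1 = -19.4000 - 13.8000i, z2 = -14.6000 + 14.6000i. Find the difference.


Real: -19.4 + 14.6 = -4.8
Imag: -13.8 - 14.6 = -28.4

-4.8000 - 28.4000i


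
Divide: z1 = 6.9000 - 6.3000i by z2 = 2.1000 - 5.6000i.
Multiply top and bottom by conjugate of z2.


Conjugate of z2 = 2.1000 + 5.6000i
Numerator: (6.9000 - 6.3000i)(2.1000 + 5.6000i) = 49.7700 + 25.4100i
Denominator: 2.1^2 + (-5.6)^2 = 35.77
Result = (49.7700 + 25.4100i)/35.77

1.3914 + 0.7104i


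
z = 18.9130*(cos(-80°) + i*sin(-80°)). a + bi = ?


a = 18.9130*cos(-80°) = 18.9130*0.17365 = 3.2842
b = 18.9130*sin(-80°) = 18.9130*(-0.98481) = -18.6257

3.2842 - 18.6257i


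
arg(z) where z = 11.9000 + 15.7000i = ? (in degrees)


Re = 11.9, Im = 15.7
arg = atan2(15.7, 11.9) = 52.8393 degrees

arg(z) = 52.8393 degrees


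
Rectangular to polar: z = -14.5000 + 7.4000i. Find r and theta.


r = sqrt(210.25+54.76) = sqrt(265.01) = 16.2791
theta = atan2(7.4, -14.5) = 152.9627 degrees

r = 16.2791, theta = 152.9627 degrees


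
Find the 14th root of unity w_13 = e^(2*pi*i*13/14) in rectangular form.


Angle = 360*13/14 = 334.2857°
a = cos(334.2857°) = 0.9010
b = sin(334.2857°) = -0.4339

0.9010 - 0.4339i


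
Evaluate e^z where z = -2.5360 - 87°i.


e^-2.5360 = 0.0792
cos(-87°) = 0.0523
sin(-87°) = -0.9986
Real = 0.0792*0.0523 = 0.0041
Imag = 0.0792*(-0.9986) = -0.0791

0.0041 - 0.0791i


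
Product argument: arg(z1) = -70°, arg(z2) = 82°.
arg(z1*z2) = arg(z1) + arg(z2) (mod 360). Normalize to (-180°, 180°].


arg(z1*z2) = -70° + 82° = 12°
Normalized to (-180°, 180°]: 12°

12°


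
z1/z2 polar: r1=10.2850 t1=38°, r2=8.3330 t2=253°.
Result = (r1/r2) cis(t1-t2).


r = 10.2850 / 8.3330 = 1.2342
theta = 38° - 253° = -215° = 145° (mod 360)

1.2342 cis(145°)


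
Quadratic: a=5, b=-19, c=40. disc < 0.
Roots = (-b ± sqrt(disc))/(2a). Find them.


disc = (-19)^2 - 4*5*40 = 361 - 800 = -439
sqrt(|disc|) = sqrt(439) = 20.9523
Real part = 19/(2*5) = 1.9000
Imag part = 20.9523/(2*5) = 2.0952

1.9000 ± 2.0952i


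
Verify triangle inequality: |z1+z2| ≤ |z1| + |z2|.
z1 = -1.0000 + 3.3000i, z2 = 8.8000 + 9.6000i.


|z1| = sqrt((-1)^2 + 3.3^2) = sqrt(11.89) = 3.4482
|z2| = sqrt(8.8^2 + 9.6^2) = sqrt(169.6) = 13.0231
z1+z2 = 7.8000 + 12.9000i
|z1+z2| = sqrt(227.25) = 15.0748
|z1|+|z2| = 3.4482 + 13.0231 = 16.4713

|z1+z2| = 15.0748 ≤ |z1|+|z2| = 16.4713 (verified)


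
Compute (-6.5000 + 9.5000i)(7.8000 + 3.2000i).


Real = -6.5*7.8 - 9.5*3.2 = -50.7 - 30.4 = -81.1
Imag = -6.5*3.2 + 7.8*9.5 = -20.8 + 74.1 = 53.3

-81.1000 + 53.3000i


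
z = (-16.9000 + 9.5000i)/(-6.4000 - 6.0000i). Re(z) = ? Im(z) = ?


Multiply by conjugate: (-16.9000 + 9.5000i)(-6.4000 + 6.0000i) / ((-6.4)^2 + (-6)^2)
Numerator real = -16.9*(-6.4) + 9.5*(-6) = 51.16
Numerator imag = 9.5*(-6.4) - (-16.9)*(-6) = -162.2
Denominator = 76.96
Re(z) = 51.16/76.96 = 0.6648
Im(z) = -162.2/76.96 = -2.1076

Re(z) = 0.6648, Im(z) = -2.1076


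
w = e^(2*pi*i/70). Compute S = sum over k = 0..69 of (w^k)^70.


The roots are w_k = w^k with w = e^(2*pi*i/70), and (w^k)^70 = (w^70)^k.
So S = 1 + u + u^2 + ... + u^(69) with u = w^70.
70 = 1*70 + 0, so 70 is a multiple of 70 and u = (w^70)^1 = 1.
Every one of the 70 terms equals 1: S = 70

S = 70


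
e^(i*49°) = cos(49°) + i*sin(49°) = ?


cos(49°) = 0.6561
sin(49°) = 0.7547

e^(i*49°) = 0.6561 + 0.7547i


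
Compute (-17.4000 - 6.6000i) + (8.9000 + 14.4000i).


Real: -17.4 + 8.9 = -8.5
Imag: -6.6 + 14.4 = 7.8

-8.5000 + 7.8000i


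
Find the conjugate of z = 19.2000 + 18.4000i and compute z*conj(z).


z_bar = 19.2000 - 18.4000i
z*z_bar = 19.2^2 + 18.4^2 = 368.64 + 338.56 = 707.2

z_bar = 19.2000 - 18.4000i, z*z_bar = 707.2


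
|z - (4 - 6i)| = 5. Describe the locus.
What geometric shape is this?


|z - z0| = r is a circle with center z0 and radius r.
Center = (4, -6), radius = 5

Circle with center (4, -6) and radius 5


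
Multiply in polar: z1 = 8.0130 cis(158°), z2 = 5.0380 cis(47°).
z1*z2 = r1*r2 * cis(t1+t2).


r = 8.0130 * 5.0380 = 40.3695
theta = 158° + 47° = 205° = 205° (mod 360)

40.3695 cis(205°)


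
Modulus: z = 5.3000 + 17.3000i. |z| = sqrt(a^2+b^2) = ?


|z| = sqrt(5.3^2 + 17.3^2) = sqrt(28.09 + 299.29) = sqrt(327.38) = 18.0936

|z| = 18.0936


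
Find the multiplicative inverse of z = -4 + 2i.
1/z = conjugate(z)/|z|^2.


|z|^2 = 16+4 = 20
1/z = (-4 - 2i)/20

1/z = -0.2000 - 0.1000i


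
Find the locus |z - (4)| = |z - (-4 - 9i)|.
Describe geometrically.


Equal distances means the locus is the perpendicular bisector of z1 and z2.
Midpoint = ((4+(-4))/2, (0+(-9))/2) = (0, -4.5000)

Perpendicular bisector through (0, -4.5000)


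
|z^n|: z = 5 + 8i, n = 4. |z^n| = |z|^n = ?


|z| = sqrt(25+64) = sqrt(89) = 9.4340
|z^4| = |z|^4 = (sqrt(89))^4 = 89^2 = 7921

|z^4| = 7921


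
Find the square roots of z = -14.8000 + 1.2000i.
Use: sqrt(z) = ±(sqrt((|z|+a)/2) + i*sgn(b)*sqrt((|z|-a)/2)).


|z| = sqrt(219.04+1.44) = 14.8486
sqrt((|z|+a)/2) = sqrt((14.8486+(-14.8))/2) = sqrt(0.0243) = 0.1558
sqrt((|z|-a)/2) = sqrt((14.8486-(-14.8))/2) = sqrt(14.8243) = 3.8502

±(0.1558 + 3.8502i) i.e. 0.1558 + 3.8502i and -0.1558 - 3.8502i


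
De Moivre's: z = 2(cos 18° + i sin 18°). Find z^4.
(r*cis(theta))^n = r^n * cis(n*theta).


r^4 = 2^4 = 16
n*theta = 4*18° = 72° = 72° (mod 360)
a = 16*cos(72°) = 4.9443
b = 16*sin(72°) = 15.2169

16 cis(72°) = 4.9443 + 15.2169i


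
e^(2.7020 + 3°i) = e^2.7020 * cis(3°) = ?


e^2.7020 = 14.9095
cos(3°) = 0.99863
sin(3°) = 0.052336
Real = 14.9095*0.99863 = 14.8891
Imag = 14.9095*0.052336 = 0.7803

14.8891 + 0.7803i


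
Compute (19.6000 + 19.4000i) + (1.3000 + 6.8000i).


Real: 19.6 + 1.3 = 20.9
Imag: 19.4 + 6.8 = 26.2

20.9000 + 26.2000i


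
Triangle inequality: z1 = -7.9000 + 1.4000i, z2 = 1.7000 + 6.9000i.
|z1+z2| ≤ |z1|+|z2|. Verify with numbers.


|z1| = sqrt((-7.9)^2 + 1.4^2) = sqrt(64.37) = 8.0231
|z2| = sqrt(1.7^2 + 6.9^2) = sqrt(50.5) = 7.1063
z1+z2 = -6.2000 + 8.3000i
|z1+z2| = sqrt(107.33) = 10.3600
|z1|+|z2| = 8.0231 + 7.1063 = 15.1294

|z1+z2| = 10.3600 ≤ |z1|+|z2| = 15.1294 (verified)


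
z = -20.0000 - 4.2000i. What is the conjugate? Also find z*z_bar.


z_bar = -20.0000 + 4.2000i
z*z_bar = (-20)^2 + (-4.2)^2 = 400 + 17.64 = 417.64

z_bar = -20.0000 + 4.2000i, z*z_bar = 417.64


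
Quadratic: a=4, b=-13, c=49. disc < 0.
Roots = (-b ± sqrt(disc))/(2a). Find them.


disc = (-13)^2 - 4*4*49 = 169 - 784 = -615
sqrt(|disc|) = sqrt(615) = 24.7992
Real part = 13/(2*4) = 1.6250
Imag part = 24.7992/(2*4) = 3.0999

1.6250 ± 3.0999i


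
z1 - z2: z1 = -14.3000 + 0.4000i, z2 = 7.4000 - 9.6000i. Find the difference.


Real: -14.3 - 7.4 = -21.7
Imag: 0.4 + 9.6 = 10

-21.7000 + 10.0000i


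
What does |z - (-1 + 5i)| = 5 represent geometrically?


|z - z0| = r is a circle with center z0 and radius r.
Center = (-1, 5), radius = 5

Circle with center (-1, 5) and radius 5


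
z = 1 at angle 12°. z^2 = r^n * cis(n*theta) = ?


r^2 = 1^2 = 1
n*theta = 2*12° = 24° = 24° (mod 360)
a = 1*cos(24°) = 0.9135
b = 1*sin(24°) = 0.4067

1 cis(24°) = 0.9135 + 0.4067i


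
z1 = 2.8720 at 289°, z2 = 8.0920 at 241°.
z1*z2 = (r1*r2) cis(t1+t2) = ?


r = 2.8720 * 8.0920 = 23.2402
theta = 289° + 241° = 530° = 170° (mod 360)

23.2402 cis(170°)


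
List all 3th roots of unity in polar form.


The 3th roots of unity are cis(360k/3°) for k=0..2
Angle step = 360/3 = 120°
Primitive root: cis(120°)
Primitive root = -0.5000 + 0.8660i

3 roots at angles: 0°, 120°, 240°


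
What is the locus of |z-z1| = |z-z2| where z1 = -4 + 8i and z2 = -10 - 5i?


Equal distances means the locus is the perpendicular bisector of z1 and z2.
Midpoint = ((-4+(-10))/2, (8+(-5))/2) = (-7.0000, 1.5000)

Perpendicular bisector through (-7.0000, 1.5000)


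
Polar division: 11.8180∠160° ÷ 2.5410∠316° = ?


r = 11.8180 / 2.5410 = 4.6509
theta = 160° - 316° = -156° = 204° (mod 360)

4.6509 cis(204°)


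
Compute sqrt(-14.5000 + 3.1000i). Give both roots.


|z| = sqrt(210.25+9.61) = 14.8277
sqrt((|z|+a)/2) = sqrt((14.8277+(-14.5))/2) = sqrt(0.1638) = 0.4048
sqrt((|z|-a)/2) = sqrt((14.8277-(-14.5))/2) = sqrt(14.6638) = 3.8293

±(0.4048 + 3.8293i) i.e. 0.4048 + 3.8293i and -0.4048 - 3.8293i


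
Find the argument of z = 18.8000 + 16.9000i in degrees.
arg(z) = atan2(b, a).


Re = 18.8, Im = 16.9
arg = atan2(16.9, 18.8) = 41.9535 degrees

arg(z) = 41.9535 degrees


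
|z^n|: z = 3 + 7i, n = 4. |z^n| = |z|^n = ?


|z| = sqrt(9+49) = sqrt(58) = 7.6158
|z^4| = |z|^4 = (sqrt(58))^4 = 58^2 = 3364

|z^4| = 3364


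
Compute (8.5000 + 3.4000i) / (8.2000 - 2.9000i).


Conjugate of z2 = 8.2000 + 2.9000i
Numerator: (8.5000 + 3.4000i)(8.2000 + 2.9000i) = 59.8400 + 52.5300i
Denominator: 8.2^2 + (-2.9)^2 = 75.65
Result = (59.8400 + 52.5300i)/75.65

0.7910 + 0.6944i


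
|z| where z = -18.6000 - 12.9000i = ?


|z| = sqrt((-18.6)^2 + (-12.9)^2) = sqrt(345.96 + 166.41) = sqrt(512.37) = 22.6356

|z| = 22.6356


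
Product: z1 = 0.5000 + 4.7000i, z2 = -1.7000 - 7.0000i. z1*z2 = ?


Real = 0.5*(-1.7) - 4.7*(-7) = -0.85 - (-32.9) = 32.05
Imag = 0.5*(-7) - (1.7)*4.7 = -3.5 - (7.99) = -11.49

32.0500 - 11.4900i


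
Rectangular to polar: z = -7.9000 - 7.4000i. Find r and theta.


r = sqrt(62.41+54.76) = sqrt(117.17) = 10.8245
theta = atan2(-7.4, -7.9) = -136.8717 degrees

r = 10.8245, theta = -136.8717 degrees


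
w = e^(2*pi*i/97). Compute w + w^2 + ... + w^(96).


With w = e^(2*pi*i/97), all 97 of the 97th roots of unity w^0 = 1, w, ..., w^(96) sum to 0: 1 + w + ... + w^(96) = (1 - w^97)/(1 - w) = 0 since w^97 = 1, w ≠ 1.
Removing the root 1: w + w^2 + ... + w^(96) = 0 - 1 = -1

Sum = -1


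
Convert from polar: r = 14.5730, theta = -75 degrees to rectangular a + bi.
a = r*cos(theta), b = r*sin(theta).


a = 14.5730*cos(-75°) = 14.5730*0.25882 = 3.7718
b = 14.5730*sin(-75°) = 14.5730*(-0.965926) = -14.0764

3.7718 - 14.0764i


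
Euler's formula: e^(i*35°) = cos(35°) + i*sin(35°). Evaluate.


cos(35°) = 0.8192
sin(35°) = 0.5736

e^(i*35°) = 0.8192 + 0.5736i


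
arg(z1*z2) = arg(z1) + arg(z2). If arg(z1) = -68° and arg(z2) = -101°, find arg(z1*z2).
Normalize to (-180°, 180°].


arg(z1*z2) = -68° - 101° = -169°
Normalized to (-180°, 180°]: -169°

-169°


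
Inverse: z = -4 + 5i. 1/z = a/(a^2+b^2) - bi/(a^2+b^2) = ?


|z|^2 = 16+25 = 41
1/z = (-4 - 5i)/41

1/z = -0.0976 - 0.1220i


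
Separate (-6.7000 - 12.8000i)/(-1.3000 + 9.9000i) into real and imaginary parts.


Multiply by conjugate: (-6.7000 - 12.8000i)(-1.3000 - 9.9000i) / ((-1.3)^2 + 9.9^2)
Numerator real = -6.7*(-1.3) - (12.8)*9.9 = -118.01
Numerator imag = -12.8*(-1.3) - (-6.7)*9.9 = 82.97
Denominator = 99.7
Re(z) = -118.01/99.7 = -1.1837
Im(z) = 82.97/99.7 = 0.8322

Re(z) = -1.1837, Im(z) = 0.8322


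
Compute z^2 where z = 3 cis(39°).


r^2 = 3^2 = 9
n*theta = 2*39° = 78° = 78° (mod 360)
a = 9*cos(78°) = 1.8712
b = 9*sin(78°) = 8.8033

9 cis(78°) = 1.8712 + 8.8033i


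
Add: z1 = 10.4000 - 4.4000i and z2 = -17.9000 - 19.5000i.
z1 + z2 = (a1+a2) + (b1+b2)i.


Real: 10.4 - 17.9 = -7.5
Imag: -4.4 - 19.5 = -23.9

-7.5000 - 23.9000i


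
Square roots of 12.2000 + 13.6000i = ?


|z| = sqrt(148.84+184.96) = 18.2702
sqrt((|z|+a)/2) = sqrt((18.2702+12.2)/2) = sqrt(15.2351) = 3.9032
sqrt((|z|-a)/2) = sqrt((18.2702-12.2)/2) = sqrt(3.0351) = 1.7422

±(3.9032 + 1.7422i) i.e. 3.9032 + 1.7422i and -3.9032 - 1.7422i


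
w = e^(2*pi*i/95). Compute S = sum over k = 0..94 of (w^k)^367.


The roots are w_k = w^k with w = e^(2*pi*i/95), and (w^k)^367 = (w^367)^k.
So S = 1 + u + u^2 + ... + u^(94) with u = w^367.
367 = 3*95 + 82, so 367 is not a multiple of 95: u = (w^95)^3 * w^82 = w^82 ≠ 1 (w is a primitive 95th root), while u^95 = (w^95)^367 = 1.
Geometric series: S = (1 - u^95)/(1 - u) = (1 - 1)/(1 - u) = 0

S = 0


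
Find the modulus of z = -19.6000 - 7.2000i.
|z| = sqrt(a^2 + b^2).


|z| = sqrt((-19.6)^2 + (-7.2)^2) = sqrt(384.16 + 51.84) = sqrt(436) = 20.8806

|z| = 20.8806


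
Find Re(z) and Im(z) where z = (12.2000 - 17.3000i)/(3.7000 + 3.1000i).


Multiply by conjugate: (12.2000 - 17.3000i)(3.7000 - 3.1000i) / (3.7^2 + 3.1^2)
Numerator real = 12.2*3.7 - (17.3)*3.1 = -8.49
Numerator imag = -17.3*3.7 - 12.2*3.1 = -101.83
Denominator = 23.3
Re(z) = -8.49/23.3 = -0.3644
Im(z) = -101.83/23.3 = -4.3704

Re(z) = -0.3644, Im(z) = -4.3704


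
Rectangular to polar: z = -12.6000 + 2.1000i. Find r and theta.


r = sqrt(158.76+4.41) = sqrt(163.17) = 12.7738
theta = atan2(2.1, -12.6) = 170.5377 degrees

r = 12.7738, theta = 170.5377 degrees


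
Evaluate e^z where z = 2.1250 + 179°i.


e^2.1250 = 8.3729
cos(179°) = -0.99985
sin(179°) = 0.01745
Real = 8.3729*(-0.99985) = -8.3716
Imag = 8.3729*0.01745 = 0.1461

-8.3716 + 0.1461i


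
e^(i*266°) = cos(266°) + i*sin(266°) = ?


cos(266°) = -0.0698
sin(266°) = -0.9976

e^(i*266°) = -0.0698 - 0.9976i


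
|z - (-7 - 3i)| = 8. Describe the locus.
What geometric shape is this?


|z - z0| = r is a circle with center z0 and radius r.
Center = (-7, -3), radius = 8

Circle with center (-7, -3) and radius 8


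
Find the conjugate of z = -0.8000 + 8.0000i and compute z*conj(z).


z_bar = -0.8000 - 8.0000i
z*z_bar = (-0.8)^2 + 8^2 = 0.64 + 64 = 64.64

z_bar = -0.8000 - 8.0000i, z*z_bar = 64.64


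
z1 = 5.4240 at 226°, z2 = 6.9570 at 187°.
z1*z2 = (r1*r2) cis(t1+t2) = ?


r = 5.4240 * 6.9570 = 37.7348
theta = 226° + 187° = 413° = 53° (mod 360)

37.7348 cis(53°)


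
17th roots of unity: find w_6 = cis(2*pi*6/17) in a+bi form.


Angle = 360*6/17 = 127.0588°
a = cos(127.0588°) = -0.6026
b = sin(127.0588°) = 0.7980

-0.6026 + 0.7980i


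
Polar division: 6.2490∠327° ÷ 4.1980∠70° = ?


r = 6.2490 / 4.1980 = 1.4886
theta = 327° - 70° = 257° = 257° (mod 360)

1.4886 cis(257°)


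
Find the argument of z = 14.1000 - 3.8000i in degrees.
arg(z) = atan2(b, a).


Re = 14.1, Im = -3.8
arg = atan2(-3.8, 14.1) = -15.0831 degrees

arg(z) = -15.0831 degrees


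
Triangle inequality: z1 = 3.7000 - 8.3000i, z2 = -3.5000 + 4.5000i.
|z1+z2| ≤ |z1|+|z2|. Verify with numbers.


|z1| = sqrt(3.7^2 + (-8.3)^2) = sqrt(82.58) = 9.0874
|z2| = sqrt((-3.5)^2 + 4.5^2) = sqrt(32.5) = 5.7009
z1+z2 = 0.2000 - 3.8000i
|z1+z2| = sqrt(14.48) = 3.8053
|z1|+|z2| = 9.0874 + 5.7009 = 14.7883

|z1+z2| = 3.8053 ≤ |z1|+|z2| = 14.7883 (verified)


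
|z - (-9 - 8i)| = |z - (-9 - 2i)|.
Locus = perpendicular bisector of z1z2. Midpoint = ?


Equal distances means the locus is the perpendicular bisector of z1 and z2.
Midpoint = ((-9+(-9))/2, (-8+(-2))/2) = (-9.0000, -5.0000)

Perpendicular bisector through (-9.0000, -5.0000)


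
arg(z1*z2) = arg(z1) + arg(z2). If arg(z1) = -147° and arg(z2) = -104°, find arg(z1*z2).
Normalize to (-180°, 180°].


arg(z1*z2) = -147° - 104° = -251°
Normalized to (-180°, 180°]: 109°

109°


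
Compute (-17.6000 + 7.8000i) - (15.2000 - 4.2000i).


Real: -17.6 - 15.2 = -32.8
Imag: 7.8 + 4.2 = 12

-32.8000 + 12.0000i


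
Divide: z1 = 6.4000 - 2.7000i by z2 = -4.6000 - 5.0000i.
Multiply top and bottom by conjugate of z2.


Conjugate of z2 = -4.6000 + 5.0000i
Numerator: (6.4000 - 2.7000i)(-4.6000 + 5.0000i) = -15.9400 + 44.4200i
Denominator: (-4.6)^2 + (-5)^2 = 46.16
Result = (-15.9400 + 44.4200i)/46.16

-0.3453 + 0.9623i


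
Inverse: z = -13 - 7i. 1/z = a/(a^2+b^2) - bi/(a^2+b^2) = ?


|z|^2 = 169+49 = 218
1/z = (-13 + 7i)/218

1/z = -0.0596 + 0.0321i
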